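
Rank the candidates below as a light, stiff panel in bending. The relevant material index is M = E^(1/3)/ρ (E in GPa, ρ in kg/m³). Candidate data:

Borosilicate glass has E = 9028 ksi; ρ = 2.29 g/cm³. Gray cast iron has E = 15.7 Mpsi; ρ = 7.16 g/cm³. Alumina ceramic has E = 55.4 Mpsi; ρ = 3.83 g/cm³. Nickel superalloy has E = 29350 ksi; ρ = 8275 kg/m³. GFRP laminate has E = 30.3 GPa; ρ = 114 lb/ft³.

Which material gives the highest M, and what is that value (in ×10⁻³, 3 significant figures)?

alumina ceramic, M = 1.89×10⁻³

After converting to SI:
  borosilicate glass: E = 62.25 GPa, ρ = 2290 kg/m³
  gray cast iron: E = 108.2 GPa, ρ = 7160 kg/m³
  alumina ceramic: E = 382.0 GPa, ρ = 3830 kg/m³
  nickel superalloy: E = 202.4 GPa, ρ = 8275 kg/m³
  GFRP laminate: E = 30.30 GPa, ρ = 1826 kg/m³
  alumina ceramic: M = 1.89×10⁻³
  borosilicate glass: M = 1.73×10⁻³
  GFRP laminate: M = 1.71×10⁻³
  nickel superalloy: M = 0.709×10⁻³
  gray cast iron: M = 0.666×10⁻³
The maximum is for alumina ceramic.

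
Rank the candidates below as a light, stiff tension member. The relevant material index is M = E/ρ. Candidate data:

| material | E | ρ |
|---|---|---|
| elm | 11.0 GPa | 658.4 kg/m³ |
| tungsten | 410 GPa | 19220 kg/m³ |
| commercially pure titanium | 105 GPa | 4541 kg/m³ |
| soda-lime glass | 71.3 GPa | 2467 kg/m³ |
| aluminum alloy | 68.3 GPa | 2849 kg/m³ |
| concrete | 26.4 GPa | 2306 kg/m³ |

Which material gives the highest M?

Per-candidate index values:
  soda-lime glass: M = 28.9 MN·m/kg
  aluminum alloy: M = 24.0 MN·m/kg
  commercially pure titanium: M = 23.1 MN·m/kg
  tungsten: M = 21.3 MN·m/kg
  elm: M = 16.7 MN·m/kg
  concrete: M = 11.4 MN·m/kg
The maximum is for soda-lime glass.

soda-lime glass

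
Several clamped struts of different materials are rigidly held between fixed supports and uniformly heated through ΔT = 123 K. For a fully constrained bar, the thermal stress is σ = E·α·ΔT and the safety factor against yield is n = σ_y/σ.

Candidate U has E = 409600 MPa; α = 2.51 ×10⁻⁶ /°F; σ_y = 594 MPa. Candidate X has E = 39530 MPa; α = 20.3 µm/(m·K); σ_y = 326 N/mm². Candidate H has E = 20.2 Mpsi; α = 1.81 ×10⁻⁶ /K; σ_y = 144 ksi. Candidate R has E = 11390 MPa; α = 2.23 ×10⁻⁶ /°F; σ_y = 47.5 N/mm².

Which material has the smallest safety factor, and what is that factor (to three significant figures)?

In consistent units (E in GPa, α in ×10⁻⁶/K, σ_y in MPa):
  candidate U: E = 409.6, α = 4.52, σ_y = 594.0 → σ = 228 MPa, n = 2.61
  candidate X: E = 39.53, α = 20.3, σ_y = 326.0 → σ = 98.7 MPa, n = 3.30
  candidate H: E = 139.3, α = 1.81, σ_y = 992.8 → σ = 31.0 MPa, n = 32.0
  candidate R: E = 11.39, α = 4.01, σ_y = 47.50 → σ = 5.62 MPa, n = 8.45
The minimum is candidate U at n = 2.61.

candidate U, n = 2.61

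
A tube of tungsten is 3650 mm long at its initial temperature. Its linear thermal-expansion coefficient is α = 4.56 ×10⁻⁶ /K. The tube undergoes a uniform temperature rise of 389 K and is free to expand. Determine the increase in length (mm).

6.47 mm

ΔL = α·L₀·ΔT = 4.56×10⁻⁶ × 3650 mm × 389.0 K = 6.47 mm.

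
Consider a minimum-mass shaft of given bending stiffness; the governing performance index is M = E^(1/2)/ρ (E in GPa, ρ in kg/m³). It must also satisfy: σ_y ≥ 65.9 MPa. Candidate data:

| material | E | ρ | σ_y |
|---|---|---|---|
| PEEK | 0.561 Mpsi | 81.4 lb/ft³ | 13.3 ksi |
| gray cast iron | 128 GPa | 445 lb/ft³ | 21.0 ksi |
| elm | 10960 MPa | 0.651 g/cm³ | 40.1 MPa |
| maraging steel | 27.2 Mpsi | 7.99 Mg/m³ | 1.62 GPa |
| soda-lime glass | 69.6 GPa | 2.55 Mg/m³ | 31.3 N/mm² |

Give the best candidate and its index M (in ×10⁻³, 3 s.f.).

Screen on constraints: σ_y ≥ 65.9 MPa. Survivors: PEEK, gray cast iron, maraging steel.
After converting to SI:
  PEEK: E = 3.868 GPa, ρ = 1304 kg/m³
  gray cast iron: E = 128.0 GPa, ρ = 7128 kg/m³
  maraging steel: E = 187.5 GPa, ρ = 7990 kg/m³
  maraging steel: M = 1.71×10⁻³
  gray cast iron: M = 1.59×10⁻³
  PEEK: M = 1.51×10⁻³
Maraging steel has the largest M.

maraging steel, M = 1.71×10⁻³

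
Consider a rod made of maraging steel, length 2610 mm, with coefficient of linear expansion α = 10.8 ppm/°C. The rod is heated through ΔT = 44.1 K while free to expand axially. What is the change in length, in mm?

ΔL = α·L₀·ΔT = 10.8×10⁻⁶ × 2610 mm × 44.10 K = 1.24 mm.

1.24 mm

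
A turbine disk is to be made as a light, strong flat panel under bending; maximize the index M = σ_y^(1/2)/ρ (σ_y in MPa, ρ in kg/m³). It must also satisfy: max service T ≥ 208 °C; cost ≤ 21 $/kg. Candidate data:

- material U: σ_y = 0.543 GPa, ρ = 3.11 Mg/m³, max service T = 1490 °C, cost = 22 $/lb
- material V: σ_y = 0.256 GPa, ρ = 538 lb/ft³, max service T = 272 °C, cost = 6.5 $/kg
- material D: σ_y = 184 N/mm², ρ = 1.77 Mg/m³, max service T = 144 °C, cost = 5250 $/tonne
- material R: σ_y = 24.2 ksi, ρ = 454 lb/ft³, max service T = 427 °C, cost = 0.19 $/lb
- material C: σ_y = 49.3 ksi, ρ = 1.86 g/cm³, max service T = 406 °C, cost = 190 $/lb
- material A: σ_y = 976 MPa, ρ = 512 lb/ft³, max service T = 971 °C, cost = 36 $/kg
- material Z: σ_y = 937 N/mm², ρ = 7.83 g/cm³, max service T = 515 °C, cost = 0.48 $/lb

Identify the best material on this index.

Screen on constraints: max service T ≥ 208 °C; cost ≤ 21 $/kg. Survivors: material V, material R, material Z.
After converting to SI:
  material V: σ_y = 256.0 MPa, ρ = 8618 kg/m³
  material R: σ_y = 166.9 MPa, ρ = 7272 kg/m³
  material Z: σ_y = 937.0 MPa, ρ = 7830 kg/m³
  material Z: M = 3.91×10⁻³
  material V: M = 1.86×10⁻³
  material R: M = 1.78×10⁻³
Highest index: material Z.

material Z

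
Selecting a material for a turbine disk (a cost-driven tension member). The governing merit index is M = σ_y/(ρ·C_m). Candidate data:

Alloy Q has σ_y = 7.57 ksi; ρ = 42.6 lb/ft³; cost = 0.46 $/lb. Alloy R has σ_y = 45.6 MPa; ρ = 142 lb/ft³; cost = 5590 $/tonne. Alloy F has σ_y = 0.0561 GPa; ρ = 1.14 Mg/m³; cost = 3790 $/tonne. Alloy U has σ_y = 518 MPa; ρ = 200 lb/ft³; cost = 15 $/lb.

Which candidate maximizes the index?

Normalizing units and computing the index:
  alloy Q: σ_y = 52.19 MPa, ρ = 682.4 kg/m³, cost = 1.014 $/kg
  alloy R: σ_y = 45.60 MPa, ρ = 2275 kg/m³, cost = 5.590 $/kg
  alloy F: σ_y = 56.10 MPa, ρ = 1140 kg/m³, cost = 3.790 $/kg
  alloy U: σ_y = 518.0 MPa, ρ = 3204 kg/m³, cost = 33.07 $/kg
  alloy Q: M = 75.4 kN·m per $
  alloy F: M = 13.0 kN·m per $
  alloy U: M = 4.89 kN·m per $
  alloy R: M = 3.59 kN·m per $
The maximum is for alloy Q.

alloy Q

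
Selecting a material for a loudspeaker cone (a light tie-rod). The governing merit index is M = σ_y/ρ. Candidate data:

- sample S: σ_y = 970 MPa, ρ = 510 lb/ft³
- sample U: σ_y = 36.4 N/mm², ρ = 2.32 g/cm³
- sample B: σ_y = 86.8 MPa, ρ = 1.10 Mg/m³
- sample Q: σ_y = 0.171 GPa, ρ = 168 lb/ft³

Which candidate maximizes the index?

sample S

Convert each candidate to consistent units, then evaluate M:
  sample S: σ_y = 970.0 MPa, ρ = 8169 kg/m³
  sample U: σ_y = 36.40 MPa, ρ = 2320 kg/m³
  sample B: σ_y = 86.80 MPa, ρ = 1100 kg/m³
  sample Q: σ_y = 171.0 MPa, ρ = 2691 kg/m³
  sample S: M = 119 kN·m/kg
  sample B: M = 78.9 kN·m/kg
  sample Q: M = 63.5 kN·m/kg
  sample U: M = 15.7 kN·m/kg
The maximum is for sample S.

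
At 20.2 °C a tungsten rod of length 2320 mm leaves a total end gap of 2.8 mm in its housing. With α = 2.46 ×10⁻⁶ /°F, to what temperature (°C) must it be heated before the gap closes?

293 °C

α = 2.46×10⁻⁶/°F × 9/5 = 4.43×10⁻⁶/K.
α·L₀·ΔT = 2.8 mm ⇒ ΔT = 2.8 / (4.43×10⁻⁶ × 2320.0) = 272.6 K.
T = 20.2 + 272.6 = 292.8 °C.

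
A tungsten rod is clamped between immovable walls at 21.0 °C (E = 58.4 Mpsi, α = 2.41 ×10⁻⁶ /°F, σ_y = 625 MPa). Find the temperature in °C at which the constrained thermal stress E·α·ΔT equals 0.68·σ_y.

264 °C

E = 58.4 Mpsi = 402.7 GPa.
α = 2.41×10⁻⁶/°F × 9/5 = 4.34×10⁻⁶/K.
E·α·ΔT = 425.0 MPa ⇒ ΔT = 425.0 / (402.7×10³ × 4.34×10⁻⁶) = 243.3 K.
T = 21.0 + 243.3 = 264.3 °C.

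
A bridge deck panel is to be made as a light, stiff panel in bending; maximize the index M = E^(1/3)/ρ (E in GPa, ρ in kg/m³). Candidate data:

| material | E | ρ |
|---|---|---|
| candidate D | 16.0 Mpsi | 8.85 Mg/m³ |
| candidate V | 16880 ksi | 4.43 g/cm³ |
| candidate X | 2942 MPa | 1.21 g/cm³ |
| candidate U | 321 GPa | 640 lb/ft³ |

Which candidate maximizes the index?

After converting to SI:
  candidate D: E = 110.3 GPa, ρ = 8850 kg/m³
  candidate V: E = 116.4 GPa, ρ = 4430 kg/m³
  candidate X: E = 2.942 GPa, ρ = 1210 kg/m³
  candidate U: E = 321.0 GPa, ρ = 10250 kg/m³
  candidate X: M = 1.18×10⁻³
  candidate V: M = 1.10×10⁻³
  candidate U: M = 0.668×10⁻³
  candidate D: M = 0.542×10⁻³
Highest index: candidate X.

candidate X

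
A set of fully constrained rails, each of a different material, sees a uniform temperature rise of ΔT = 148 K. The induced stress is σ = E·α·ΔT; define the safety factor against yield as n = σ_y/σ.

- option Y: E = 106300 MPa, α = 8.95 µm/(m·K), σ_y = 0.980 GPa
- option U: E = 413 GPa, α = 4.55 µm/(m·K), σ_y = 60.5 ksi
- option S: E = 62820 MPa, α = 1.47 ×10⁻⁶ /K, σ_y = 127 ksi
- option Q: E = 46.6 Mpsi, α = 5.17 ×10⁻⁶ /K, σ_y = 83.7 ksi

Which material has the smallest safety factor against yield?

option U

In consistent units (E in GPa, α in ×10⁻⁶/K, σ_y in MPa):
  option Y: E = 106.3, α = 8.95, σ_y = 980.0 → σ = 141 MPa, n = 6.96
  option U: E = 413.0, α = 4.55, σ_y = 417.1 → σ = 278 MPa, n = 1.50
  option S: E = 62.82, α = 1.47, σ_y = 875.6 → σ = 13.7 MPa, n = 64.1
  option Q: E = 321.3, α = 5.17, σ_y = 577.1 → σ = 246 MPa, n = 2.35
The minimum is option U at n = 1.50.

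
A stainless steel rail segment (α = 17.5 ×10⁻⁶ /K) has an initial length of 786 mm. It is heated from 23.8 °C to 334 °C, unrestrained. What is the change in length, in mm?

ΔT = 334 − 23.8 = 310.2 K.
ΔL = α·L₀·ΔT = 17.5×10⁻⁶ × 786 mm × 310.2 K = 4.27 mm.

4.27 mm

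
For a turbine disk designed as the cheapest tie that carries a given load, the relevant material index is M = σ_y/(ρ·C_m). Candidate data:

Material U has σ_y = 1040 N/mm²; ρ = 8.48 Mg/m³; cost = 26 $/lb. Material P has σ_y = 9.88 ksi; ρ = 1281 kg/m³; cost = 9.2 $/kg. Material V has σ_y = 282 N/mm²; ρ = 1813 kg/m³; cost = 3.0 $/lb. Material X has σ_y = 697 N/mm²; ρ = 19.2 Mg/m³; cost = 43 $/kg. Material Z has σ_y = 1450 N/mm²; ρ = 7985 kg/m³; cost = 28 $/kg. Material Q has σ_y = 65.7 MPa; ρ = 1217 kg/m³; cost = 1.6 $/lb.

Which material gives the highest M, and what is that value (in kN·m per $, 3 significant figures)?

material V, M = 23.5 kN·m per $

Normalizing units and computing the index:
  material U: σ_y = 1040 MPa, ρ = 8480 kg/m³, cost = 57.32 $/kg
  material P: σ_y = 68.12 MPa, ρ = 1281 kg/m³, cost = 9.200 $/kg
  material V: σ_y = 282.0 MPa, ρ = 1813 kg/m³, cost = 6.614 $/kg
  material X: σ_y = 697.0 MPa, ρ = 19200 kg/m³, cost = 43.00 $/kg
  material Z: σ_y = 1450 MPa, ρ = 7985 kg/m³, cost = 28.00 $/kg
  material Q: σ_y = 65.70 MPa, ρ = 1217 kg/m³, cost = 3.527 $/kg
  material V: M = 23.5 kN·m per $
  material Q: M = 15.3 kN·m per $
  material Z: M = 6.49 kN·m per $
  material P: M = 5.78 kN·m per $
  material U: M = 2.14 kN·m per $
  material X: M = 0.844 kN·m per $
The maximum is for material V.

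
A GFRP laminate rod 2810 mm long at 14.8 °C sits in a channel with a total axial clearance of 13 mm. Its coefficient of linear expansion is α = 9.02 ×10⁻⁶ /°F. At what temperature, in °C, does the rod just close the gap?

300 °C

α = 9.02×10⁻⁶/°F × 9/5 = 16.2×10⁻⁶/K.
α·L₀·ΔT = 13.0 mm ⇒ ΔT = 13.0 / (16.2×10⁻⁶ × 2810.0) = 284.9 K.
T = 14.8 + 284.9 = 299.7 °C.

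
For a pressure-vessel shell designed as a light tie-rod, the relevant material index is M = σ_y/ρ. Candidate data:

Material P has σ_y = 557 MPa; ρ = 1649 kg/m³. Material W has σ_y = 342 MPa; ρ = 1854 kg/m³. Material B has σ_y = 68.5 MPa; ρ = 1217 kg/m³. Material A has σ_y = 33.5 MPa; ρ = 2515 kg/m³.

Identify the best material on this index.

Per-candidate index values:
  material P: M = 338 kN·m/kg
  material W: M = 184 kN·m/kg
  material B: M = 56.3 kN·m/kg
  material A: M = 13.3 kN·m/kg
The maximum is for material P.

material P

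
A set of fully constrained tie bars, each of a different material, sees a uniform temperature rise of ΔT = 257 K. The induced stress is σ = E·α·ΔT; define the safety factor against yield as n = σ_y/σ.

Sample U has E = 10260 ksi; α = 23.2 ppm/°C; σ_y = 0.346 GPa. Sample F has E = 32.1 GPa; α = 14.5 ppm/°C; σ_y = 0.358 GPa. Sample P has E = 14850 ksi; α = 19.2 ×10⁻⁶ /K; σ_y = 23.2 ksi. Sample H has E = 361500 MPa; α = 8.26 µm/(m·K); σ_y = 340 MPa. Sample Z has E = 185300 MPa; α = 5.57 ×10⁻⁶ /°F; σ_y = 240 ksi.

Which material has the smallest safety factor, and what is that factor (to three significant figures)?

With everything in SI (GPa, ×10⁻⁶/K, MPa):
  sample U: E = 70.74, α = 23.2, σ_y = 346.0 → σ = 422 MPa, n = 0.820
  sample F: E = 32.10, α = 14.5, σ_y = 358.0 → σ = 120 MPa, n = 2.99
  sample P: E = 102.4, α = 19.2, σ_y = 160.0 → σ = 505 MPa, n = 0.317
  sample H: E = 361.5, α = 8.26, σ_y = 340.0 → σ = 767 MPa, n = 0.443
  sample Z: E = 185.3, α = 10.0, σ_y = 1655 → σ = 477 MPa, n = 3.47
The minimum is sample P at n = 0.317.

sample P, n = 0.317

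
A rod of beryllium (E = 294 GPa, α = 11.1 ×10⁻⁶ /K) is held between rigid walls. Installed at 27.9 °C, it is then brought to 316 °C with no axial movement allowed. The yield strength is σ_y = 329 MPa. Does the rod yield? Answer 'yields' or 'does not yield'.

ΔT = 288.1 K. Constrained thermal stress σ = E·α·ΔT = 294.0×10³ MPa × 11.1×10⁻⁶ × 288.1 = 940 MPa (compressive).
Compare to σ_y = 329 MPa: σ ≥ σ_y, so it yields.

yields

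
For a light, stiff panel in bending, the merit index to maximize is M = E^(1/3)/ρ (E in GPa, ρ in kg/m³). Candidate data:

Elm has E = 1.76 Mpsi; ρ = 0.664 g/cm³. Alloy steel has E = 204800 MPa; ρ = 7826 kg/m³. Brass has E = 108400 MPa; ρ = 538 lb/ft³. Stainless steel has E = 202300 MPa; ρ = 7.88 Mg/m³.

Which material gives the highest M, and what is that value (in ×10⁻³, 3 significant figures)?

After converting to SI:
  elm: E = 12.13 GPa, ρ = 664.0 kg/m³
  alloy steel: E = 204.8 GPa, ρ = 7826 kg/m³
  brass: E = 108.4 GPa, ρ = 8618 kg/m³
  stainless steel: E = 202.3 GPa, ρ = 7880 kg/m³
  elm: M = 3.46×10⁻³
  alloy steel: M = 0.753×10⁻³
  stainless steel: M = 0.745×10⁻³
  brass: M = 0.553×10⁻³
The maximum is for elm.

elm, M = 3.46×10⁻³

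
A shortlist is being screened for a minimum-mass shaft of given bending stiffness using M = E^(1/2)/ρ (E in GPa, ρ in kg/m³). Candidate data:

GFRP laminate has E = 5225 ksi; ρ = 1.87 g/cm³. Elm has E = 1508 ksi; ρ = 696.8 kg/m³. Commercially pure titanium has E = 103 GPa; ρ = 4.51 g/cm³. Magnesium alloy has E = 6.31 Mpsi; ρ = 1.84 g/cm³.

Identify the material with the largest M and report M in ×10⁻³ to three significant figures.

Putting every candidate on a common basis:
  GFRP laminate: E = 36.03 GPa, ρ = 1870 kg/m³
  elm: E = 10.40 GPa, ρ = 696.8 kg/m³
  commercially pure titanium: E = 103.0 GPa, ρ = 4510 kg/m³
  magnesium alloy: E = 43.51 GPa, ρ = 1840 kg/m³
  elm: M = 4.63×10⁻³
  magnesium alloy: M = 3.58×10⁻³
  GFRP laminate: M = 3.21×10⁻³
  commercially pure titanium: M = 2.25×10⁻³
Highest index: elm.

elm, M = 4.63×10⁻³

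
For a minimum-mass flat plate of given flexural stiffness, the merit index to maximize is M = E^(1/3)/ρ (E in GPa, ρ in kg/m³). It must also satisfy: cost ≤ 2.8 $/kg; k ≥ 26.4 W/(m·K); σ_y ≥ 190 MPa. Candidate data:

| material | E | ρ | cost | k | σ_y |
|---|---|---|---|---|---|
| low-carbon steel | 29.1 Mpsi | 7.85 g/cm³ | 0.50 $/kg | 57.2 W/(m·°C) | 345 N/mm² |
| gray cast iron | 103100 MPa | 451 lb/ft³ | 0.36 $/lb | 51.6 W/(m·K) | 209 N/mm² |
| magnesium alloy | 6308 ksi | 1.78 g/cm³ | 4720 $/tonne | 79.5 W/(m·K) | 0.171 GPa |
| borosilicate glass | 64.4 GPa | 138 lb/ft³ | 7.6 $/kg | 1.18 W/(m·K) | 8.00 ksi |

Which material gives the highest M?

low-carbon steel

Screen on constraints: cost ≤ 2.8 $/kg; k ≥ 26.4 W/(m·K); σ_y ≥ 190 MPa. Survivors: low-carbon steel, gray cast iron.
Normalizing units and computing the index:
  low-carbon steel: E = 200.6 GPa, ρ = 7850 kg/m³
  gray cast iron: E = 103.1 GPa, ρ = 7224 kg/m³
  low-carbon steel: M = 0.746×10⁻³
  gray cast iron: M = 0.649×10⁻³
The maximum is for low-carbon steel.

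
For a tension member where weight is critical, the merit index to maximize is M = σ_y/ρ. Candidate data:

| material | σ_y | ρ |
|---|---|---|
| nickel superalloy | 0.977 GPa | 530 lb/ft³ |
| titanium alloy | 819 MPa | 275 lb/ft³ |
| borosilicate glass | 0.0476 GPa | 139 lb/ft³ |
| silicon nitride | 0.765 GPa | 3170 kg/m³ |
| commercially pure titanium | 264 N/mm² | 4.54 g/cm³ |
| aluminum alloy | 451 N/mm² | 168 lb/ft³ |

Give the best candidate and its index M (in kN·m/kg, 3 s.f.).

silicon nitride, M = 241 kN·m/kg

After converting to SI:
  nickel superalloy: σ_y = 977.0 MPa, ρ = 8490 kg/m³
  titanium alloy: σ_y = 819.0 MPa, ρ = 4405 kg/m³
  borosilicate glass: σ_y = 47.60 MPa, ρ = 2227 kg/m³
  silicon nitride: σ_y = 765.0 MPa, ρ = 3170 kg/m³
  commercially pure titanium: σ_y = 264.0 MPa, ρ = 4540 kg/m³
  aluminum alloy: σ_y = 451.0 MPa, ρ = 2691 kg/m³
  silicon nitride: M = 241 kN·m/kg
  titanium alloy: M = 186 kN·m/kg
  aluminum alloy: M = 168 kN·m/kg
  nickel superalloy: M = 115 kN·m/kg
  commercially pure titanium: M = 58.1 kN·m/kg
  borosilicate glass: M = 21.4 kN·m/kg
Silicon nitride ranks first.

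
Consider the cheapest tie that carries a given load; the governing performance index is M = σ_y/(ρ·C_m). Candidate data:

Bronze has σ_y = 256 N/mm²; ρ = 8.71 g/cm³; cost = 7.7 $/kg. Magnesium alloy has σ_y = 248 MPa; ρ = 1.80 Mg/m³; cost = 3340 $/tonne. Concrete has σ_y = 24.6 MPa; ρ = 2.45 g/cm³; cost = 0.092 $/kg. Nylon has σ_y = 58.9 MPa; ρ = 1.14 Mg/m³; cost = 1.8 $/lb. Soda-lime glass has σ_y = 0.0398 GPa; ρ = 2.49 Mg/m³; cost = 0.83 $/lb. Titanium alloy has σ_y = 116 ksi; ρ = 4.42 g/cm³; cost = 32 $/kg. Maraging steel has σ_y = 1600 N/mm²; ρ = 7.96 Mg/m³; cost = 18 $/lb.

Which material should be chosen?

concrete

After converting to SI:
  bronze: σ_y = 256.0 MPa, ρ = 8710 kg/m³, cost = 7.700 $/kg
  magnesium alloy: σ_y = 248.0 MPa, ρ = 1800 kg/m³, cost = 3.340 $/kg
  concrete: σ_y = 24.60 MPa, ρ = 2450 kg/m³, cost = 0.09200 $/kg
  nylon: σ_y = 58.90 MPa, ρ = 1140 kg/m³, cost = 3.968 $/kg
  soda-lime glass: σ_y = 39.80 MPa, ρ = 2490 kg/m³, cost = 1.830 $/kg
  titanium alloy: σ_y = 799.8 MPa, ρ = 4420 kg/m³, cost = 32.00 $/kg
  maraging steel: σ_y = 1600 MPa, ρ = 7960 kg/m³, cost = 39.68 $/kg
  concrete: M = 109 kN·m per $
  magnesium alloy: M = 41.3 kN·m per $
  nylon: M = 13.0 kN·m per $
  soda-lime glass: M = 8.74 kN·m per $
  titanium alloy: M = 5.65 kN·m per $
  maraging steel: M = 5.07 kN·m per $
  bronze: M = 3.82 kN·m per $
Concrete ranks first.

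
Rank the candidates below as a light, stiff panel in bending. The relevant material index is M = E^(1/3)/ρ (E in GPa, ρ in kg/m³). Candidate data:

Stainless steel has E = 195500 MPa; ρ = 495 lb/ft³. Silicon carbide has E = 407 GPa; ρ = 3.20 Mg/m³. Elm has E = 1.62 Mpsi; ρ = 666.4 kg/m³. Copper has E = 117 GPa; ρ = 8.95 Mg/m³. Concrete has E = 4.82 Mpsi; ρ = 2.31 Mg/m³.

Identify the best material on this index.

elm

In SI units:
  stainless steel: E = 195.5 GPa, ρ = 7929 kg/m³
  silicon carbide: E = 407.0 GPa, ρ = 3200 kg/m³
  elm: E = 11.17 GPa, ρ = 666.4 kg/m³
  copper: E = 117.0 GPa, ρ = 8950 kg/m³
  concrete: E = 33.23 GPa, ρ = 2310 kg/m³
  elm: M = 3.35×10⁻³
  silicon carbide: M = 2.32×10⁻³
  concrete: M = 1.39×10⁻³
  stainless steel: M = 0.732×10⁻³
  copper: M = 0.546×10⁻³
Elm has the largest M.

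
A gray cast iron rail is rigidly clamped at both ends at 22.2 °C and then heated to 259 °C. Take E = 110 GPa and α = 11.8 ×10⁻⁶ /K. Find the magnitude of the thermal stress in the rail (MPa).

ΔT = 236.8 K. Constrained thermal stress σ = E·α·ΔT = 110.0×10³ MPa × 11.8×10⁻⁶ × 236.8 = 307 MPa (compressive).

307 MPa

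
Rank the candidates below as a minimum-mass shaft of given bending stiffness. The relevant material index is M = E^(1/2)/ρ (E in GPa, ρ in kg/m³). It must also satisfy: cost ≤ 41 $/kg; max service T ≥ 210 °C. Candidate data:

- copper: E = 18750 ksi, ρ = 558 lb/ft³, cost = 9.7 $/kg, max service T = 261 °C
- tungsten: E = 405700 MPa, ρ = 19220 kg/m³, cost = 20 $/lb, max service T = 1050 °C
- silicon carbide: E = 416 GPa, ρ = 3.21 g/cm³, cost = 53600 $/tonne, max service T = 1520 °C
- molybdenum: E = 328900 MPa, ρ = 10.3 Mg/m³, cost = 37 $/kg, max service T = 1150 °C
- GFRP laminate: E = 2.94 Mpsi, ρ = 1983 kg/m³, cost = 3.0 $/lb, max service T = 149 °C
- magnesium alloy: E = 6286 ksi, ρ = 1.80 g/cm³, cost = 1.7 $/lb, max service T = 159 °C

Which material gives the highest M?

Screen on constraints: cost ≤ 41 $/kg; max service T ≥ 210 °C. Survivors: copper, molybdenum.
Putting every candidate on a common basis:
  copper: E = 129.3 GPa, ρ = 8938 kg/m³
  molybdenum: E = 328.9 GPa, ρ = 10300 kg/m³
  molybdenum: M = 1.76×10⁻³
  copper: M = 1.27×10⁻³
Molybdenum has the largest M.

molybdenum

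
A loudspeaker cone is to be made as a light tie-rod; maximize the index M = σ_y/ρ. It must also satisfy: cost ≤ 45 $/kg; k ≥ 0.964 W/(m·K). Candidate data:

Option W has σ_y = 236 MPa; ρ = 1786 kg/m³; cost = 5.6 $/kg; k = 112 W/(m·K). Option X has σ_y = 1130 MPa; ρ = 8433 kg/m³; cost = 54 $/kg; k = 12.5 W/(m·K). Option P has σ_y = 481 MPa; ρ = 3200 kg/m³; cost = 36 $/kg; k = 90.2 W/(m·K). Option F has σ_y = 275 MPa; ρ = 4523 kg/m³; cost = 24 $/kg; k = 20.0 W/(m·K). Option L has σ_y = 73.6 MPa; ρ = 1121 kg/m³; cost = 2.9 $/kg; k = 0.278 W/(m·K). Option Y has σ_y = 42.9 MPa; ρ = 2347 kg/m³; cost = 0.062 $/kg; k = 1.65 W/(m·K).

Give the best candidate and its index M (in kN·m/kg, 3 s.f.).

Screen on constraints: cost ≤ 45 $/kg; k ≥ 0.964 W/(m·K). Survivors: option W, option P, option F, option Y.
Evaluate M for each candidate:
  option P: M = 150 kN·m/kg
  option W: M = 132 kN·m/kg
  option F: M = 60.8 kN·m/kg
  option Y: M = 18.3 kN·m/kg
Option P has the largest M.

option P, M = 150 kN·m/kg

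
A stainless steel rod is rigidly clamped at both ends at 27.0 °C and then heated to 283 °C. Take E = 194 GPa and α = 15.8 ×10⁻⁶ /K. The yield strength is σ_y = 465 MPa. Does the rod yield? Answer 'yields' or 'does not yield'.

ΔT = 256.0 K. Constrained thermal stress σ = E·α·ΔT = 194.0×10³ MPa × 15.8×10⁻⁶ × 256.0 = 785 MPa (compressive).
Compare to σ_y = 465 MPa: σ ≥ σ_y, so it yields.

yields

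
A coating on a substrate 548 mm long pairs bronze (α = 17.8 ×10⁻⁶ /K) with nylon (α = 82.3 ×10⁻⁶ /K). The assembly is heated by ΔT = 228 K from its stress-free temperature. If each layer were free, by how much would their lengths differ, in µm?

Δα = |17.8 − 82.3|×10⁻⁶/K = 64.5×10⁻⁶/K.
ΔL_mismatch = Δα·L·ΔT = 64.5×10⁻⁶ × 548.0 mm × 228.0 K = 8060 µm.

8060 µm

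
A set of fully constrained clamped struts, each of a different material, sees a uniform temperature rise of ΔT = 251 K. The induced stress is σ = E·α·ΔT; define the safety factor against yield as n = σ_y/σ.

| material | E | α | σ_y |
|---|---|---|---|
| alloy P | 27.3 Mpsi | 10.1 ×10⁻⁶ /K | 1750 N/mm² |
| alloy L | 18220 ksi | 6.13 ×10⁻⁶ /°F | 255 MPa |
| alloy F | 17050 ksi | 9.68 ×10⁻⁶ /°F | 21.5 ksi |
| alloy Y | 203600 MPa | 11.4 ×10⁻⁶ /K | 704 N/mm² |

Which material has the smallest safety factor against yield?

Converting E to GPa, α to ×10⁻⁶/K, σ_y to MPa, then σ and n for each:
  alloy P: E = 188.2, α = 10.1, σ_y = 1750 → σ = 477 MPa, n = 3.67
  alloy L: E = 125.6, α = 11.0, σ_y = 255.0 → σ = 348 MPa, n = 0.733
  alloy F: E = 117.6, α = 17.4, σ_y = 148.2 → σ = 514 MPa, n = 0.288
  alloy Y: E = 203.6, α = 11.4, σ_y = 704.0 → σ = 583 MPa, n = 1.21
The minimum is alloy F at n = 0.288.

alloy F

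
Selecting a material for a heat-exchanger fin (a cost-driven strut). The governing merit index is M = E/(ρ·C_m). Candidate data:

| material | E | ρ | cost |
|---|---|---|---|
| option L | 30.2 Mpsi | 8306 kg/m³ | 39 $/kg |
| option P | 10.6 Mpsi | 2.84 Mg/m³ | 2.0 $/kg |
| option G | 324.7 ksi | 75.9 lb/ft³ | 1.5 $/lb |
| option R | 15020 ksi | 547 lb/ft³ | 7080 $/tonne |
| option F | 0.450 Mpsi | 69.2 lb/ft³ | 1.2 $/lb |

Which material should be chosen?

option P

Putting every candidate on a common basis:
  option L: E = 208.2 GPa, ρ = 8306 kg/m³, cost = 39.00 $/kg
  option P: E = 73.08 GPa, ρ = 2840 kg/m³, cost = 2.000 $/kg
  option G: E = 2.239 GPa, ρ = 1216 kg/m³, cost = 3.307 $/kg
  option R: E = 103.6 GPa, ρ = 8762 kg/m³, cost = 7.080 $/kg
  option F: E = 3.103 GPa, ρ = 1108 kg/m³, cost = 2.646 $/kg
  option P: M = 12.9 MN·m per $
  option R: M = 1.67 MN·m per $
  option F: M = 1.06 MN·m per $
  option L: M = 0.643 MN·m per $
  option G: M = 0.557 MN·m per $
Option P ranks first.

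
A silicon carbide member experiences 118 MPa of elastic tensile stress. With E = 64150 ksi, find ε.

2.67×10⁻⁴

E = 64150 ksi = 442.3 GPa = 442300 MPa.
ε = σ/E = 118 / 442300 = 2.67×10⁻⁴.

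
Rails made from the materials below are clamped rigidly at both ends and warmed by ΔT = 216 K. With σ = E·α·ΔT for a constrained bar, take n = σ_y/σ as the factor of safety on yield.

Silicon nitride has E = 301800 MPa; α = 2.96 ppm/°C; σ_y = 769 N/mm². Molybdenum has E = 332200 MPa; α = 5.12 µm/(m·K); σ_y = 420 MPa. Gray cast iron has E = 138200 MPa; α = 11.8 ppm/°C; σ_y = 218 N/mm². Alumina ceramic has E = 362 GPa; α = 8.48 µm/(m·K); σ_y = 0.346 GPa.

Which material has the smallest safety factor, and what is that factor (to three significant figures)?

With everything in SI (GPa, ×10⁻⁶/K, MPa):
  silicon nitride: E = 301.8, α = 2.96, σ_y = 769.0 → σ = 193 MPa, n = 3.99
  molybdenum: E = 332.2, α = 5.12, σ_y = 420.0 → σ = 367 MPa, n = 1.14
  gray cast iron: E = 138.2, α = 11.8, σ_y = 218.0 → σ = 352 MPa, n = 0.619
  alumina ceramic: E = 362.0, α = 8.48, σ_y = 346.0 → σ = 663 MPa, n = 0.522
Smallest n: alumina ceramic with n = 0.522.

alumina ceramic, n = 0.522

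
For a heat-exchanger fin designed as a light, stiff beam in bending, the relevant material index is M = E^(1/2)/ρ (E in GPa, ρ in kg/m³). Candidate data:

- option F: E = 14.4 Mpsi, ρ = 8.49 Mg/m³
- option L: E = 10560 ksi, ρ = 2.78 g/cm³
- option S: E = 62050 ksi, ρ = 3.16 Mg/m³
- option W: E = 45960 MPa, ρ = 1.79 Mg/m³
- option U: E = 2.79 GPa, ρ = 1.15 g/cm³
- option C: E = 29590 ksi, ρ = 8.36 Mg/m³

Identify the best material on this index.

option S

Putting every candidate on a common basis:
  option F: E = 99.28 GPa, ρ = 8490 kg/m³
  option L: E = 72.81 GPa, ρ = 2780 kg/m³
  option S: E = 427.8 GPa, ρ = 3160 kg/m³
  option W: E = 45.96 GPa, ρ = 1790 kg/m³
  option U: E = 2.790 GPa, ρ = 1150 kg/m³
  option C: E = 204.0 GPa, ρ = 8360 kg/m³
  option S: M = 6.55×10⁻³
  option W: M = 3.79×10⁻³
  option L: M = 3.07×10⁻³
  option C: M = 1.71×10⁻³
  option U: M = 1.45×10⁻³
  option F: M = 1.17×10⁻³
Highest index: option S.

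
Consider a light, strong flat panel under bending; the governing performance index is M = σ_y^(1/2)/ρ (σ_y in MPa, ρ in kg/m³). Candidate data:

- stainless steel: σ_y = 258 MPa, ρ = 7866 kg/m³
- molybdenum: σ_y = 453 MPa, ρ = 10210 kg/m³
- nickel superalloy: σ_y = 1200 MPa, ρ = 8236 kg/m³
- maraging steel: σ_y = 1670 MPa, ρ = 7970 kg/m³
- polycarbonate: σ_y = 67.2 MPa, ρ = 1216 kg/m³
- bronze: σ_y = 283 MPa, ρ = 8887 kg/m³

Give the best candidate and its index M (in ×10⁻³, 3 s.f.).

Computing M directly (units already consistent):
  polycarbonate: M = 6.74×10⁻³
  maraging steel: M = 5.13×10⁻³
  nickel superalloy: M = 4.21×10⁻³
  molybdenum: M = 2.08×10⁻³
  stainless steel: M = 2.04×10⁻³
  bronze: M = 1.89×10⁻³
The maximum is for polycarbonate.

polycarbonate, M = 6.74×10⁻³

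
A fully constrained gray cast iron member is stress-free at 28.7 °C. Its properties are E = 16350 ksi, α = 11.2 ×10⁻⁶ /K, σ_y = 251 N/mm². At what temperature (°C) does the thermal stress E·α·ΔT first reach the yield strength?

228 °C

E = 16350 ksi = 112.7 GPa.
σ_y = 251 N/mm² = 251.0 MPa.
E·α·ΔT = 251.0 MPa ⇒ ΔT = 251.0 / (112.7×10³ × 11.2×10⁻⁶) = 198.8 K.
T = 28.7 + 198.8 = 227.5 °C.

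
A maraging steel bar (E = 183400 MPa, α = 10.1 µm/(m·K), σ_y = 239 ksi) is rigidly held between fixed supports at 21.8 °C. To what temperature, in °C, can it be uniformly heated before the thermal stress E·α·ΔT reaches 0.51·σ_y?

475 °C

E = 183400 MPa = 183.4 GPa.
σ_y = 239 ksi = 1648 MPa.
E·α·ΔT = 840.4 MPa ⇒ ΔT = 840.4 / (183.4×10³ × 10.1×10⁻⁶) = 453.7 K.
T = 21.8 + 453.7 = 475.5 °C.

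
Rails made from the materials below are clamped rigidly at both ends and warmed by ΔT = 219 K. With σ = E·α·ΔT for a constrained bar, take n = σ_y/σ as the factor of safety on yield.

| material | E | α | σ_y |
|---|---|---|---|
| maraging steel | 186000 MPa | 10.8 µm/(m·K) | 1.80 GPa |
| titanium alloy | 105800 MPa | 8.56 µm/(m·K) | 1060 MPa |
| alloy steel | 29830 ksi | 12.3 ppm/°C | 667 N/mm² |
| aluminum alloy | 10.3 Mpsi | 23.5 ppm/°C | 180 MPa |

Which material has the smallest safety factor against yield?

aluminum alloy

With everything in SI (GPa, ×10⁻⁶/K, MPa):
  maraging steel: E = 186.0, α = 10.8, σ_y = 1800 → σ = 440 MPa, n = 4.09
  titanium alloy: E = 105.8, α = 8.56, σ_y = 1060 → σ = 198 MPa, n = 5.34
  alloy steel: E = 205.7, α = 12.3, σ_y = 667.0 → σ = 554 MPa, n = 1.20
  aluminum alloy: E = 71.02, α = 23.5, σ_y = 180.0 → σ = 365 MPa, n = 0.492
Aluminum alloy has the lowest safety factor, n = 0.492.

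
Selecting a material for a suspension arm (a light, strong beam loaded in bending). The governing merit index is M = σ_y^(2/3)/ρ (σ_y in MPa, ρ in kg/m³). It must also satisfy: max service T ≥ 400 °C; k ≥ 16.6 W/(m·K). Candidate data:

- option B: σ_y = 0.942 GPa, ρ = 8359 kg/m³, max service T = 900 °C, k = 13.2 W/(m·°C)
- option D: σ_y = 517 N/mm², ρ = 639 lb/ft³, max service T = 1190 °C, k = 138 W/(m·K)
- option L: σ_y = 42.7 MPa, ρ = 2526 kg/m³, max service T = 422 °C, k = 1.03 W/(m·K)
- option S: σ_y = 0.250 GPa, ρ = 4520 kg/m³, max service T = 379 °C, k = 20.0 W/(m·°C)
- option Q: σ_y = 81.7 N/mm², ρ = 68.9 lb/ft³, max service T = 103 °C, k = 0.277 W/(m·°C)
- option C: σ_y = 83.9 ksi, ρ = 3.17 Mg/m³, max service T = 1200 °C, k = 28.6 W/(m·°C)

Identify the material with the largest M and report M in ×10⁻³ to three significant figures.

option C, M = 21.9×10⁻³

Screen on constraints: max service T ≥ 400 °C; k ≥ 16.6 W/(m·K). Survivors: option D, option C.
After converting to SI:
  option D: σ_y = 517.0 MPa, ρ = 10240 kg/m³
  option C: σ_y = 578.5 MPa, ρ = 3170 kg/m³
  option C: M = 21.9×10⁻³
  option D: M = 6.29×10⁻³
Highest index: option C.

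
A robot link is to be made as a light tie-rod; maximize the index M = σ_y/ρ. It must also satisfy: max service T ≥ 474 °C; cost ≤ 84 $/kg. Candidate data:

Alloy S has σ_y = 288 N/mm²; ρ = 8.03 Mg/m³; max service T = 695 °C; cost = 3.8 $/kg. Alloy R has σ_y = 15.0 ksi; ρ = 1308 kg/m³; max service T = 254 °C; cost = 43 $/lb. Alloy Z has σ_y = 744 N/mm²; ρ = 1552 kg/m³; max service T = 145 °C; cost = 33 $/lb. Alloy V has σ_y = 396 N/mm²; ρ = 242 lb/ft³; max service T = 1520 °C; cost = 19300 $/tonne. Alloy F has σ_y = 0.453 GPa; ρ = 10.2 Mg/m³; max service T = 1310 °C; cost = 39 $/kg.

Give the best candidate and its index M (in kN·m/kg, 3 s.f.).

alloy V, M = 102 kN·m/kg

Screen on constraints: max service T ≥ 474 °C; cost ≤ 84 $/kg. Survivors: alloy S, alloy V, alloy F.
Putting every candidate on a common basis:
  alloy S: σ_y = 288.0 MPa, ρ = 8030 kg/m³
  alloy V: σ_y = 396.0 MPa, ρ = 3876 kg/m³
  alloy F: σ_y = 453.0 MPa, ρ = 10200 kg/m³
  alloy V: M = 102 kN·m/kg
  alloy F: M = 44.4 kN·m/kg
  alloy S: M = 35.9 kN·m/kg
Alloy V ranks first.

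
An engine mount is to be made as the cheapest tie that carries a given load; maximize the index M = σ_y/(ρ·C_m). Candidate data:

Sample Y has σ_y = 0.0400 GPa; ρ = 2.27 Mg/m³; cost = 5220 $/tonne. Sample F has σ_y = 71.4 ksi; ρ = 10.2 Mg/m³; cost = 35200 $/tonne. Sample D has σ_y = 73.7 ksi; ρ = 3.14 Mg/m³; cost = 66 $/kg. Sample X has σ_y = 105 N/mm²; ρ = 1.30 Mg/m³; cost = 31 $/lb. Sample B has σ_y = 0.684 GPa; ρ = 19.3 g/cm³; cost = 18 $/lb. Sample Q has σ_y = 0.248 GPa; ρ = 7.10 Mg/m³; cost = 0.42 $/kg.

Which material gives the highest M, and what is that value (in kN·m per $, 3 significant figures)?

sample Q, M = 83.2 kN·m per $

After converting to SI:
  sample Y: σ_y = 40.00 MPa, ρ = 2270 kg/m³, cost = 5.220 $/kg
  sample F: σ_y = 492.3 MPa, ρ = 10200 kg/m³, cost = 35.20 $/kg
  sample D: σ_y = 508.1 MPa, ρ = 3140 kg/m³, cost = 66.00 $/kg
  sample X: σ_y = 105.0 MPa, ρ = 1300 kg/m³, cost = 68.34 $/kg
  sample B: σ_y = 684.0 MPa, ρ = 19300 kg/m³, cost = 39.68 $/kg
  sample Q: σ_y = 248.0 MPa, ρ = 7100 kg/m³, cost = 0.4200 $/kg
  sample Q: M = 83.2 kN·m per $
  sample Y: M = 3.38 kN·m per $
  sample D: M = 2.45 kN·m per $
  sample F: M = 1.37 kN·m per $
  sample X: M = 1.18 kN·m per $
  sample B: M = 0.893 kN·m per $
The maximum is for sample Q.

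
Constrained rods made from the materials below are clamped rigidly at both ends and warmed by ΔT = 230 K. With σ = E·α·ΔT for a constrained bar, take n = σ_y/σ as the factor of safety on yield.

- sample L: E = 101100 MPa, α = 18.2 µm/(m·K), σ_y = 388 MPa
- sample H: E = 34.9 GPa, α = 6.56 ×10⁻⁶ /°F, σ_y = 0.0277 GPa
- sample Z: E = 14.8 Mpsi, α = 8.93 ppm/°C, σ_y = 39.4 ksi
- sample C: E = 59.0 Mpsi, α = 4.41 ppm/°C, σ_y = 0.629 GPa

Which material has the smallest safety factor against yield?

sample H

Per material, after unit conversion:
  sample L: E = 101.1, α = 18.2, σ_y = 388.0 → σ = 423 MPa, n = 0.917
  sample H: E = 34.90, α = 11.8, σ_y = 27.70 → σ = 94.8 MPa, n = 0.292
  sample Z: E = 102.0, α = 8.93, σ_y = 271.7 → σ = 210 MPa, n = 1.30
  sample C: E = 406.8, α = 4.41, σ_y = 629.0 → σ = 413 MPa, n = 1.52
Smallest n: sample H with n = 0.292.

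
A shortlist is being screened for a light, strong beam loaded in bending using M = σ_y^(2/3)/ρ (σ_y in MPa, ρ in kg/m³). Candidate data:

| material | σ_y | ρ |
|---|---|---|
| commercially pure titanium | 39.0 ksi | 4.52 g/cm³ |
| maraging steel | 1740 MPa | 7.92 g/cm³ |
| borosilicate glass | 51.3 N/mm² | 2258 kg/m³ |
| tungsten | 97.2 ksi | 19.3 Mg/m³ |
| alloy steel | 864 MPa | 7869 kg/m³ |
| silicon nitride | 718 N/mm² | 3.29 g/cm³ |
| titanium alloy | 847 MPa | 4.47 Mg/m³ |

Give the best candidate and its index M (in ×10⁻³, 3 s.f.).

Convert each candidate to consistent units, then evaluate M:
  commercially pure titanium: σ_y = 268.9 MPa, ρ = 4520 kg/m³
  maraging steel: σ_y = 1740 MPa, ρ = 7920 kg/m³
  borosilicate glass: σ_y = 51.30 MPa, ρ = 2258 kg/m³
  tungsten: σ_y = 670.2 MPa, ρ = 19300 kg/m³
  alloy steel: σ_y = 864.0 MPa, ρ = 7869 kg/m³
  silicon nitride: σ_y = 718.0 MPa, ρ = 3290 kg/m³
  titanium alloy: σ_y = 847.0 MPa, ρ = 4470 kg/m³
  silicon nitride: M = 24.4×10⁻³
  titanium alloy: M = 20.0×10⁻³
  maraging steel: M = 18.3×10⁻³
  alloy steel: M = 11.5×10⁻³
  commercially pure titanium: M = 9.22×10⁻³
  borosilicate glass: M = 6.11×10⁻³
  tungsten: M = 3.97×10⁻³
The maximum is for silicon nitride.

silicon nitride, M = 24.4×10⁻³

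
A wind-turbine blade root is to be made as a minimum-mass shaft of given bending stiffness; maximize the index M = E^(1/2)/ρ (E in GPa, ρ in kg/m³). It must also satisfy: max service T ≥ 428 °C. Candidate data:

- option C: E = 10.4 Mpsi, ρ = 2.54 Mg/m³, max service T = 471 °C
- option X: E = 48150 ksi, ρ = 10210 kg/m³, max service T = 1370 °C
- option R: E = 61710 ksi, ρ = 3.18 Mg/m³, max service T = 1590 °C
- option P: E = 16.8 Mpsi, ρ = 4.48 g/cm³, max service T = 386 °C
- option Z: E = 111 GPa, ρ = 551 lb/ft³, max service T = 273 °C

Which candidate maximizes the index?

Screen on constraints: max service T ≥ 428 °C. Survivors: option C, option X, option R.
In SI units:
  option C: E = 71.71 GPa, ρ = 2540 kg/m³
  option X: E = 332.0 GPa, ρ = 10210 kg/m³
  option R: E = 425.5 GPa, ρ = 3180 kg/m³
  option R: M = 6.49×10⁻³
  option C: M = 3.33×10⁻³
  option X: M = 1.78×10⁻³
Option R ranks first.

option R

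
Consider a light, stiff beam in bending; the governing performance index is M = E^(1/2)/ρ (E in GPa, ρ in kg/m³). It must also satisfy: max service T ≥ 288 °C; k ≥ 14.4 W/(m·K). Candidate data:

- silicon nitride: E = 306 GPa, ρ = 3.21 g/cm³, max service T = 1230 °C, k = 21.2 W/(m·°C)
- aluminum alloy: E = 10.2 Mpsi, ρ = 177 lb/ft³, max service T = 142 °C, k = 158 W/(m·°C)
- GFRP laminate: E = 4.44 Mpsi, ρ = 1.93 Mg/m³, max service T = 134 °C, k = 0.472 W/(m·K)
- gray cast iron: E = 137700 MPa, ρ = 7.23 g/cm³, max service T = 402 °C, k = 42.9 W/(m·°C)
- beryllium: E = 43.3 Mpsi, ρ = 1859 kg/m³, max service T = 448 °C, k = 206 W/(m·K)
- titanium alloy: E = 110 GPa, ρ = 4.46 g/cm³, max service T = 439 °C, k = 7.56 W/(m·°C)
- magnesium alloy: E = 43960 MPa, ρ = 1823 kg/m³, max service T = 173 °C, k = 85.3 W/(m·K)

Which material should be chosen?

Screen on constraints: max service T ≥ 288 °C; k ≥ 14.4 W/(m·K). Survivors: silicon nitride, gray cast iron, beryllium.
After converting to SI:
  silicon nitride: E = 306.0 GPa, ρ = 3210 kg/m³
  gray cast iron: E = 137.7 GPa, ρ = 7230 kg/m³
  beryllium: E = 298.5 GPa, ρ = 1859 kg/m³
  beryllium: M = 9.29×10⁻³
  silicon nitride: M = 5.45×10⁻³
  gray cast iron: M = 1.62×10⁻³
Beryllium ranks first.

beryllium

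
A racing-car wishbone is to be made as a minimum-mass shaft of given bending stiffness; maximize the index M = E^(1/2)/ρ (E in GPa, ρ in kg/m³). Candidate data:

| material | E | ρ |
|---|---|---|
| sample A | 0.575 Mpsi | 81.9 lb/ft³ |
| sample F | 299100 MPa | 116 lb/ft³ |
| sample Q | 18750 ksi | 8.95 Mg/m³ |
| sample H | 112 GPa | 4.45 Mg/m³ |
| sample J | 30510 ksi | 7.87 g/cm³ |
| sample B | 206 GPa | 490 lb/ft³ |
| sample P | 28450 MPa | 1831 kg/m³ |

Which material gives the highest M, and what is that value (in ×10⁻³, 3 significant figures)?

In SI units:
  sample A: E = 3.964 GPa, ρ = 1312 kg/m³
  sample F: E = 299.1 GPa, ρ = 1858 kg/m³
  sample Q: E = 129.3 GPa, ρ = 8950 kg/m³
  sample H: E = 112.0 GPa, ρ = 4450 kg/m³
  sample J: E = 210.4 GPa, ρ = 7870 kg/m³
  sample B: E = 206.0 GPa, ρ = 7849 kg/m³
  sample P: E = 28.45 GPa, ρ = 1831 kg/m³
  sample F: M = 9.31×10⁻³
  sample P: M = 2.91×10⁻³
  sample H: M = 2.38×10⁻³
  sample J: M = 1.84×10⁻³
  sample B: M = 1.83×10⁻³
  sample A: M = 1.52×10⁻³
  sample Q: M = 1.27×10⁻³
Sample F ranks first.

sample F, M = 9.31×10⁻³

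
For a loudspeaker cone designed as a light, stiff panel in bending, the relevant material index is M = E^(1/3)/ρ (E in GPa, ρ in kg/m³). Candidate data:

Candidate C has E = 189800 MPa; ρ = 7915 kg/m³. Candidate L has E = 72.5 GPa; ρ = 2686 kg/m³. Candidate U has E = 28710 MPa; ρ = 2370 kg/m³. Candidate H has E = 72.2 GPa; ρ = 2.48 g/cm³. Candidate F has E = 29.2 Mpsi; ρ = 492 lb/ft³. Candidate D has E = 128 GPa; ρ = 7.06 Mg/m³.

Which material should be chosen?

candidate H

Putting every candidate on a common basis:
  candidate C: E = 189.8 GPa, ρ = 7915 kg/m³
  candidate L: E = 72.50 GPa, ρ = 2686 kg/m³
  candidate U: E = 28.71 GPa, ρ = 2370 kg/m³
  candidate H: E = 72.20 GPa, ρ = 2480 kg/m³
  candidate F: E = 201.3 GPa, ρ = 7881 kg/m³
  candidate D: E = 128.0 GPa, ρ = 7060 kg/m³
  candidate H: M = 1.68×10⁻³
  candidate L: M = 1.55×10⁻³
  candidate U: M = 1.29×10⁻³
  candidate F: M = 0.744×10⁻³
  candidate C: M = 0.726×10⁻³
  candidate D: M = 0.714×10⁻³
Highest index: candidate H.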